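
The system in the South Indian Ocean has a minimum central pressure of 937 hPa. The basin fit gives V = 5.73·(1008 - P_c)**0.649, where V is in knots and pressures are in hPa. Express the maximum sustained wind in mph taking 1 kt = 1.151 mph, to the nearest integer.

ΔP = 1008 − 937 = 71 hPa.
V ≈ 5.73 × 71^0.649 = 5.73 × 15.903 ≈ 91.122 kt.
91.122 × 1.151 ≈ 104.88 mph → 105 mph.

105 mph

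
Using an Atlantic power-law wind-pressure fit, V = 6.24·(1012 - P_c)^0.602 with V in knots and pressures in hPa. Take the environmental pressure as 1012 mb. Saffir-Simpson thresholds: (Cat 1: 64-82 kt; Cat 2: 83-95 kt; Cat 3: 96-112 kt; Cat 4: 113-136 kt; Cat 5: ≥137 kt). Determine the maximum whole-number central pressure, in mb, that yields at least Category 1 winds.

964 mb

Category 1 begins at V = 64 kt.
Required ΔP = (64/6.24)^(1/0.602) = 10.256^1.661 ≈ 47.80 mb.
P_c ≤ 1012 − 47.80 = 964.20, so the highest integer P_c is 964 mb.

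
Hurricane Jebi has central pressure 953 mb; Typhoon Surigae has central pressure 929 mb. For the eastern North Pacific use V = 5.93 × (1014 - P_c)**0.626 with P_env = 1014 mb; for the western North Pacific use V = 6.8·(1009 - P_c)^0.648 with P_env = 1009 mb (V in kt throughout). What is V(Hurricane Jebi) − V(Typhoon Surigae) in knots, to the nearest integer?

-39 kt

Hurricane Jebi: ΔP = 61; V ≈ 5.93 × 61^0.626 ≈ 77.74 kt.
Typhoon Surigae: ΔP = 80; V ≈ 6.8 × 80^0.648 ≈ 116.34 kt.
Difference ≈ 77.74 − 116.34 = -38.60 → -39 kt.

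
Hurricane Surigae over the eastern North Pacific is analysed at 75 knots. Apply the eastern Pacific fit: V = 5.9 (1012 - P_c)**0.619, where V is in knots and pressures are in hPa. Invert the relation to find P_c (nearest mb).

ΔP = (V / 5.9)^(1/0.619) = (75/5.9)^1.616.
75/5.9 = 12.712; 12.712^1.616 ≈ 60.79 mb.
P_c = 1012 − 60.79 = 951.21 ≈ 951 mb.

951 mb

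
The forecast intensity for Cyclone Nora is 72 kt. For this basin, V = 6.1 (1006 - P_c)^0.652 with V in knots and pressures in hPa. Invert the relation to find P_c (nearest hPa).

ΔP = (V / 6.1)^(1/0.652) = (72/6.1)^1.534.
72/6.1 = 11.803; 11.803^1.534 ≈ 44.07 hPa.
P_c = 1006 − 44.07 = 961.93 ≈ 962 hPa.

962 hPa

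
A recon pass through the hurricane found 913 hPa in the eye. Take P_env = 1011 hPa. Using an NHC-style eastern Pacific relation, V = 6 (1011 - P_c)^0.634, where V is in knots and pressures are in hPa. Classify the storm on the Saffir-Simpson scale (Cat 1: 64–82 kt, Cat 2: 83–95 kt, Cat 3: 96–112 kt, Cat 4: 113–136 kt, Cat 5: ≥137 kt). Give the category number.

ΔP = 1011 − 913 = 98 hPa.
V ≈ 6 × 98^0.634 = 6 × 18.30 ≈ 110 kt.
110 kt falls in the Category 3 band.

3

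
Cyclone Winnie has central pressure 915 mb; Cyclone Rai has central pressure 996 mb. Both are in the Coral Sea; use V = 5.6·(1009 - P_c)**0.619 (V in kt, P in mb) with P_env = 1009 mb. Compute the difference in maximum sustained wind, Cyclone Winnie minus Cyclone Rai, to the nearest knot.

66 kt

Cyclone Winnie: ΔP = 94; V ≈ 5.6 × 94^0.619 ≈ 93.23 kt.
Cyclone Rai: ΔP = 13; V ≈ 5.6 × 13^0.619 ≈ 27.40 kt.
Difference ≈ 93.23 − 27.40 = 65.83 → 66 kt.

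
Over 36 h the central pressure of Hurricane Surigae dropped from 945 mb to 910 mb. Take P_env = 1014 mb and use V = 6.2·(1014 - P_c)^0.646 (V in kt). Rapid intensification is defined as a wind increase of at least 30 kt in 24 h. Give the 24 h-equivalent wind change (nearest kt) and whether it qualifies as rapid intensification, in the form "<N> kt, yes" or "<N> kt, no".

V₁: ΔP = 69, V ≈ 6.2 × 69^0.646 ≈ 95.56 kt.
V₂: ΔP = 104, V ≈ 6.2 × 104^0.646 ≈ 124.56 kt.
ΔV over 36 h = 29.00 kt → 24 h equivalent = 29.00 × 24/36 ≈ 19.33 kt.
19 kt < 30 kt ⇒ not rapid intensification.

19 kt, no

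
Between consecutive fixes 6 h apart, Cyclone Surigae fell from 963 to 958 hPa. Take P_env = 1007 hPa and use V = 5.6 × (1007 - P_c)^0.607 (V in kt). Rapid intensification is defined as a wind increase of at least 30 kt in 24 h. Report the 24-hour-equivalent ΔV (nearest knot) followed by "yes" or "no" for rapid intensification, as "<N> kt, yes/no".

V₁: ΔP = 44, V ≈ 5.6 × 44^0.607 ≈ 55.69 kt.
V₂: ΔP = 49, V ≈ 5.6 × 49^0.607 ≈ 59.45 kt.
ΔV over 6 h = 3.76 kt → 24 h equivalent = 3.76 × 24/6 ≈ 15.04 kt.
15 kt < 30 kt ⇒ not rapid intensification.

15 kt, no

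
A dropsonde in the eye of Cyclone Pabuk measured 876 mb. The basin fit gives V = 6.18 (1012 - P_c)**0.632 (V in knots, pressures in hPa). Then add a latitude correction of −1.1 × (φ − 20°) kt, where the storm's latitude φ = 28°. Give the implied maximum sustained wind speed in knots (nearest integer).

ΔP = 1012 − 876 = 136 mb.
136^0.632 ≈ 22.305.
V ≈ 6.18 × 22.305 ≈ 137.8 kt.
Latitude correction: −1.1 × (28 − 20) = -8.8 kt.
Corrected V ≈ 129 kt → 129 kt.

129 kt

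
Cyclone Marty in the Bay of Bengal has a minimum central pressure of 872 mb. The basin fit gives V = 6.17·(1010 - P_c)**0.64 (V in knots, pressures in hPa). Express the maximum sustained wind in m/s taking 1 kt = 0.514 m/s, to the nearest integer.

ΔP = 1010 − 872 = 138 mb.
V ≈ 6.17 × 138^0.64 = 6.17 × 23.417 ≈ 144.480 kt.
144.480 × 0.514 ≈ 74.26 m/s → 74 m/s.

74 m/s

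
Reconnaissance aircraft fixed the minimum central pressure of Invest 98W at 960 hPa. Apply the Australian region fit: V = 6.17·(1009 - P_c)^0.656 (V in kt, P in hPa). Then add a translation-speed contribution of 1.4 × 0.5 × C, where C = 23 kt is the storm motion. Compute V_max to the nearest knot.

95 kt

ΔP = 1009 − 960 = 49 hPa.
49^0.656 ≈ 12.846.
V ≈ 6.17 × 12.846 ≈ 79.3 kt.
Translation term: 1.4 × 0.5 × 23 = 16.1 kt.
Corrected V ≈ 95.4 kt → 95 kt.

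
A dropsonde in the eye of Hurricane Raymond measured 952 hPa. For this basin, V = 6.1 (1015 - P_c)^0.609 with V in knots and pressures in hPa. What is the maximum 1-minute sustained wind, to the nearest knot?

ΔP = 1015 − 952 = 63 hPa.
63^0.609 ≈ 12.468.
V ≈ 6.1 × 12.468 ≈ 76.1 kt.

76 kt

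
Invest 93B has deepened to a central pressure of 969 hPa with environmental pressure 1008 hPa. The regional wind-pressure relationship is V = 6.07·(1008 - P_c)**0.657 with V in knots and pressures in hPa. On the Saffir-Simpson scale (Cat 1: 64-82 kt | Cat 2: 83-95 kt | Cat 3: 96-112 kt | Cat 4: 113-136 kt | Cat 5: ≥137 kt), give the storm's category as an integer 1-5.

1

ΔP = 1008 − 969 = 39 hPa.
V ≈ 6.07 × 39^0.657 = 6.07 × 11.10 ≈ 67 kt.
67 kt falls in the Category 1 band.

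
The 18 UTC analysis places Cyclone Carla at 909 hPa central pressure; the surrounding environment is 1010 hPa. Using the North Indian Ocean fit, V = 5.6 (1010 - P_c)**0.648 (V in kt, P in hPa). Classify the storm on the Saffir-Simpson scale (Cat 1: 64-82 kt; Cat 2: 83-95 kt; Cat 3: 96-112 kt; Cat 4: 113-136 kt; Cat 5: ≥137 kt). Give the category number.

3

ΔP = 1010 − 909 = 101 hPa.
V ≈ 5.6 × 101^0.648 = 5.6 × 19.90 ≈ 111 kt.
111 kt falls in the Category 3 band.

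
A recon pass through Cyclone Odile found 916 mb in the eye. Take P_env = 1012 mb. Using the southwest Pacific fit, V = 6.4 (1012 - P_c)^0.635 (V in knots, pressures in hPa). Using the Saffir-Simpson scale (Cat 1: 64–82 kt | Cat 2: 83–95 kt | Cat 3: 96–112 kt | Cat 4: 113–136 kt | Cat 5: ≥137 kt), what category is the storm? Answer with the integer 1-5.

4

ΔP = 1012 − 916 = 96 mb.
V ≈ 6.4 × 96^0.635 = 6.4 × 18.14 ≈ 116 kt.
116 kt falls in the Category 4 band.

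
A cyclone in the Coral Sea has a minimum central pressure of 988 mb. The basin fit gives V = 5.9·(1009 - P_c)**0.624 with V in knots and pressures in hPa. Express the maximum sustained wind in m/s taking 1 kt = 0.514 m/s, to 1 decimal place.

20.3 m/s

ΔP = 1009 − 988 = 21 mb.
V ≈ 5.9 × 21^0.624 = 5.9 × 6.684 ≈ 39.438 kt.
39.438 × 0.514 ≈ 20.27 m/s → 20.3 m/s.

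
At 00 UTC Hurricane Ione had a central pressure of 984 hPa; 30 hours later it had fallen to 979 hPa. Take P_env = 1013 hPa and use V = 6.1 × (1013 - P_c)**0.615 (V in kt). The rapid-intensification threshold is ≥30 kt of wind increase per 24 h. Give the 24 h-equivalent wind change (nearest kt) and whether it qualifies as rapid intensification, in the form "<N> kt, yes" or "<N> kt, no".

4 kt, no

V₁: ΔP = 29, V ≈ 6.1 × 29^0.615 ≈ 48.38 kt.
V₂: ΔP = 34, V ≈ 6.1 × 34^0.615 ≈ 53.36 kt.
ΔV over 30 h = 4.98 kt → 24 h equivalent = 4.98 × 24/30 ≈ 3.98 kt.
4 kt < 30 kt ⇒ not rapid intensification.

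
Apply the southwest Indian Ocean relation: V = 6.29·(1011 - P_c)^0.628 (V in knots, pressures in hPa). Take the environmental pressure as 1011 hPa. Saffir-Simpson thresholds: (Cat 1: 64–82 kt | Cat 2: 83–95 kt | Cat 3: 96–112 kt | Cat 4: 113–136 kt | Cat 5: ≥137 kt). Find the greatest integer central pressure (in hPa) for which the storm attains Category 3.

Category 3 begins at V = 96 kt.
Required ΔP = (96/6.29)^(1/0.628) = 15.262^1.592 ≈ 76.69 hPa.
P_c ≤ 1011 − 76.69 = 934.31, so the highest integer P_c is 934 hPa.

934 hPa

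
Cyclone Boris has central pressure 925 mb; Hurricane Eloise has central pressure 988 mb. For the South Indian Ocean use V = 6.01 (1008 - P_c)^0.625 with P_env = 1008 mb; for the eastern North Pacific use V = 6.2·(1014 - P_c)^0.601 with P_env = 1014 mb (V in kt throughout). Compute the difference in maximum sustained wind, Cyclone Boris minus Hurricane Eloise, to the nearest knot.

Cyclone Boris: ΔP = 83; V ≈ 6.01 × 83^0.625 ≈ 95.13 kt.
Hurricane Eloise: ΔP = 26; V ≈ 6.2 × 26^0.601 ≈ 43.93 kt.
Difference ≈ 95.13 − 43.93 = 51.20 → 51 kt.

51 kt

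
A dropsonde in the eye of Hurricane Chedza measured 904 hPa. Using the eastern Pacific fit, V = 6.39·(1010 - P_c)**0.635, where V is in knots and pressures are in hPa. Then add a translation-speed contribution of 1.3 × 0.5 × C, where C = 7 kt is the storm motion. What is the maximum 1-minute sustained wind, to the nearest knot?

128 kt

ΔP = 1010 − 904 = 106 hPa.
106^0.635 ≈ 19.323.
V ≈ 6.39 × 19.323 ≈ 123.5 kt.
Translation term: 1.3 × 0.5 × 7 = 4.55 kt.
Corrected V ≈ 128.05 kt → 128 kt.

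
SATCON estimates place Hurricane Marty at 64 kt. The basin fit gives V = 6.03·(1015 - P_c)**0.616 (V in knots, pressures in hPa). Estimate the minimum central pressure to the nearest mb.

ΔP = (V / 6.03)^(1/0.616) = (64/6.03)^1.623.
64/6.03 = 10.614; 10.614^1.623 ≈ 46.28 mb.
P_c = 1015 − 46.28 = 968.72 ≈ 969 mb.

969 mb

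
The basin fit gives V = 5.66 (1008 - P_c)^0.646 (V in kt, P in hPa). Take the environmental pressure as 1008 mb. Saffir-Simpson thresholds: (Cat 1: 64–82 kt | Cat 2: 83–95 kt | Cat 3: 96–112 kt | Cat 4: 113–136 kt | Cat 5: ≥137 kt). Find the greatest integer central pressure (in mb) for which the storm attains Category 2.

Category 2 begins at V = 83 kt.
Required ΔP = (83/5.66)^(1/0.646) = 14.664^1.548 ≈ 63.88 mb.
P_c ≤ 1008 − 63.88 = 944.12, so the highest integer P_c is 944 mb.

944 mb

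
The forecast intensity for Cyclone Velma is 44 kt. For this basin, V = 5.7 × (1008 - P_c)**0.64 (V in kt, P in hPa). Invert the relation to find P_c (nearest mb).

ΔP = (V / 5.7)^(1/0.64) = (44/5.7)^1.562.
44/5.7 = 7.719; 7.719^1.562 ≈ 24.37 mb.
P_c = 1008 − 24.37 = 983.63 ≈ 984 mb.

984 mb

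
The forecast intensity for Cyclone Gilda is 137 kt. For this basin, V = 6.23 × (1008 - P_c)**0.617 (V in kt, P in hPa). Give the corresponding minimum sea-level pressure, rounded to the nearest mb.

858 mb

ΔP = (V / 6.23)^(1/0.617) = (137/6.23)^1.621.
137/6.23 = 21.990; 21.990^1.621 ≈ 149.77 mb.
P_c = 1008 − 149.77 = 858.23 ≈ 858 mb.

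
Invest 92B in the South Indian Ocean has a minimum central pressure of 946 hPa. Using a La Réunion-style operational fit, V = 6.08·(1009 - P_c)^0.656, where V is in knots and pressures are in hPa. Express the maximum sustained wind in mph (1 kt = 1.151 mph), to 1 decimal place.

106.0 mph

ΔP = 1009 − 946 = 63 hPa.
V ≈ 6.08 × 63^0.656 = 6.08 × 15.148 ≈ 92.102 kt.
92.102 × 1.151 ≈ 106.01 mph → 106.0 mph.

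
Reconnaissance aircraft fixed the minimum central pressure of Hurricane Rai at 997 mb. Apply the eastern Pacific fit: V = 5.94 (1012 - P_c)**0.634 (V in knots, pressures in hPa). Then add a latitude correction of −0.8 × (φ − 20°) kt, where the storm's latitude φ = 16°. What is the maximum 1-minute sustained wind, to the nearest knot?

ΔP = 1012 − 997 = 15 mb.
15^0.634 ≈ 5.567.
V ≈ 5.94 × 5.567 ≈ 33.1 kt.
Latitude correction: −0.8 × (16 − 20) = 3.2 kt.
Corrected V ≈ 36.3 kt → 36 kt.

36 kt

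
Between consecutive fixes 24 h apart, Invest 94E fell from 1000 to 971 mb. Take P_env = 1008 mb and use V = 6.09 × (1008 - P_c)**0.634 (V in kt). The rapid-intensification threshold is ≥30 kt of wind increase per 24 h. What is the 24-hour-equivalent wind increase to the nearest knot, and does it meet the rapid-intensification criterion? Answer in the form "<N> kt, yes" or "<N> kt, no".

V₁: ΔP = 8, V ≈ 6.09 × 8^0.634 ≈ 22.76 kt.
V₂: ΔP = 37, V ≈ 6.09 × 37^0.634 ≈ 60.10 kt.
ΔV over 24 h = 37.34 kt → 24 h equivalent = 37.34 × 24/24 ≈ 37.34 kt.
37 kt ≥ 30 kt ⇒ rapid intensification.

37 kt, yes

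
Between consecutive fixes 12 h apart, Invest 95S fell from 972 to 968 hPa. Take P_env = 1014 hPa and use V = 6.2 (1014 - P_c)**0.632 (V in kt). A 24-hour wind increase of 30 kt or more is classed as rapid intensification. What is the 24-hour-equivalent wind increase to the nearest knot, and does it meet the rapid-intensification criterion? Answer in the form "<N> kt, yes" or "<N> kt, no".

8 kt, no

V₁: ΔP = 42, V ≈ 6.2 × 42^0.632 ≈ 65.81 kt.
V₂: ΔP = 46, V ≈ 6.2 × 46^0.632 ≈ 69.70 kt.
ΔV over 12 h = 3.89 kt → 24 h equivalent = 3.89 × 24/12 ≈ 7.78 kt.
8 kt < 30 kt ⇒ not rapid intensification.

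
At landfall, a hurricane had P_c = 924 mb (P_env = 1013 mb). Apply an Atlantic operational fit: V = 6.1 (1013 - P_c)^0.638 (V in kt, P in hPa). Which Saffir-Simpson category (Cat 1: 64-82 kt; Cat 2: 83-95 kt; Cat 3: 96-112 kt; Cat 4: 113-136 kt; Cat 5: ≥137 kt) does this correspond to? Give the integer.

3

ΔP = 1013 − 924 = 89 mb.
V ≈ 6.1 × 89^0.638 = 6.1 × 17.53 ≈ 107 kt.
107 kt falls in the Category 3 band.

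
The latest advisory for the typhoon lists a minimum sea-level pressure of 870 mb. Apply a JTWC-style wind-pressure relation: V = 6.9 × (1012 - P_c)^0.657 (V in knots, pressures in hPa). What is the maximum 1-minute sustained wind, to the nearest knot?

179 kt

ΔP = 1012 − 870 = 142 mb.
142^0.657 ≈ 25.945.
V ≈ 6.9 × 25.945 ≈ 179.0 kt.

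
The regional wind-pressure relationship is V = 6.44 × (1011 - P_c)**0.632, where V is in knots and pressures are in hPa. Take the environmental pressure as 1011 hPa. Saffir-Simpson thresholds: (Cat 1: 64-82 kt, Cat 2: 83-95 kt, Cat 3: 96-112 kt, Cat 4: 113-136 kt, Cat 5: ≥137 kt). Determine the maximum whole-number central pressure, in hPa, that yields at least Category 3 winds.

939 hPa

Category 3 begins at V = 96 kt.
Required ΔP = (96/6.44)^(1/0.632) = 14.907^1.582 ≈ 71.88 hPa.
P_c ≤ 1011 − 71.88 = 939.12, so the highest integer P_c is 939 hPa.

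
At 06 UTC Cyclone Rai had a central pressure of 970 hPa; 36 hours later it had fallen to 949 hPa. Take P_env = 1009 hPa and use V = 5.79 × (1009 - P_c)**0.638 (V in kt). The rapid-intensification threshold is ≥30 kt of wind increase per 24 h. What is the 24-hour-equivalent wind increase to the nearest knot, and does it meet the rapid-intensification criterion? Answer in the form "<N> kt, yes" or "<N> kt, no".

13 kt, no

V₁: ΔP = 39, V ≈ 5.79 × 39^0.638 ≈ 59.95 kt.
V₂: ΔP = 60, V ≈ 5.79 × 60^0.638 ≈ 78.91 kt.
ΔV over 36 h = 18.96 kt → 24 h equivalent = 18.96 × 24/36 ≈ 12.64 kt.
13 kt < 30 kt ⇒ not rapid intensification.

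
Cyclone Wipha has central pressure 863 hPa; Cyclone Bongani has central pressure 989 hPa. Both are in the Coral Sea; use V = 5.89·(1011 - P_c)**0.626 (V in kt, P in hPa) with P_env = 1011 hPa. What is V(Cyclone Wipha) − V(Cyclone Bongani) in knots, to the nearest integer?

94 kt

Cyclone Wipha: ΔP = 148; V ≈ 5.89 × 148^0.626 ≈ 134.49 kt.
Cyclone Bongani: ΔP = 22; V ≈ 5.89 × 22^0.626 ≈ 40.78 kt.
Difference ≈ 134.49 − 40.78 = 93.71 → 94 kt.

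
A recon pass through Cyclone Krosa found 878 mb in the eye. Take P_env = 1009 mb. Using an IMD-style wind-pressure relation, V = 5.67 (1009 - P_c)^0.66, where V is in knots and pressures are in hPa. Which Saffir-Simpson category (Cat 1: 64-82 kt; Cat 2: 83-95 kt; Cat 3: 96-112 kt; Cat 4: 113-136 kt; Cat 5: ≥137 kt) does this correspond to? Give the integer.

5

ΔP = 1009 − 878 = 131 mb.
V ≈ 5.67 × 131^0.66 = 5.67 × 24.97 ≈ 142 kt.
142 kt falls in the Category 5 band.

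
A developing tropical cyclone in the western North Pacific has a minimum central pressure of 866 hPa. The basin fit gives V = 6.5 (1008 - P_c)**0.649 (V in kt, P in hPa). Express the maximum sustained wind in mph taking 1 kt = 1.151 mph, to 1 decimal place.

ΔP = 1008 − 866 = 142 hPa.
V ≈ 6.5 × 142^0.649 = 6.5 × 24.936 ≈ 162.087 kt.
162.087 × 1.151 ≈ 186.56 mph → 186.6 mph.

186.6 mph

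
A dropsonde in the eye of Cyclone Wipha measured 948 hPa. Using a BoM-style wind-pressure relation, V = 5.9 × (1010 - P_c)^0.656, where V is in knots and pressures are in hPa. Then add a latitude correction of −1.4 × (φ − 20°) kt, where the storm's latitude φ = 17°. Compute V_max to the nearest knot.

ΔP = 1010 − 948 = 62 hPa.
62^0.656 ≈ 14.990.
V ≈ 5.9 × 14.990 ≈ 88.4 kt.
Latitude correction: −1.4 × (17 − 20) = 4.2 kt.
Corrected V ≈ 92.6 kt → 93 kt.

93 kt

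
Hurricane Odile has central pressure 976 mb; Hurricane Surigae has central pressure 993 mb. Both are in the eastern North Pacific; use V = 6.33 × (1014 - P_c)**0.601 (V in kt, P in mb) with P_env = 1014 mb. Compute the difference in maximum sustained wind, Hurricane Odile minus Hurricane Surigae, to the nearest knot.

Hurricane Odile: ΔP = 38; V ≈ 6.33 × 38^0.601 ≈ 56.34 kt.
Hurricane Surigae: ΔP = 21; V ≈ 6.33 × 21^0.601 ≈ 39.45 kt.
Difference ≈ 56.34 − 39.45 = 16.89 → 17 kt.

17 kt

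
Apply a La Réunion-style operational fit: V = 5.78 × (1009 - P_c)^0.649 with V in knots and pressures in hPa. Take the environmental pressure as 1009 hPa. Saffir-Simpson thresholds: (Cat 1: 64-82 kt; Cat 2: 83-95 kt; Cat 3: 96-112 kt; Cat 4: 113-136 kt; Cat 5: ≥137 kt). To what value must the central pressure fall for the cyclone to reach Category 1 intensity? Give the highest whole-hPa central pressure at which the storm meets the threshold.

968 hPa

Category 1 begins at V = 64 kt.
Required ΔP = (64/5.78)^(1/0.649) = 11.073^1.541 ≈ 40.65 hPa.
P_c ≤ 1009 − 40.65 = 968.35, so the highest integer P_c is 968 hPa.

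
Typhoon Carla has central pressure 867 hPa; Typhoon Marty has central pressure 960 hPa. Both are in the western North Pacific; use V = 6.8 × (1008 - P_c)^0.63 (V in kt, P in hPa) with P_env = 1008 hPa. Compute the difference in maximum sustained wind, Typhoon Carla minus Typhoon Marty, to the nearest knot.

Typhoon Carla: ΔP = 141; V ≈ 6.8 × 141^0.63 ≈ 153.64 kt.
Typhoon Marty: ΔP = 48; V ≈ 6.8 × 48^0.63 ≈ 77.93 kt.
Difference ≈ 153.64 − 77.93 = 75.71 → 76 kt.

76 kt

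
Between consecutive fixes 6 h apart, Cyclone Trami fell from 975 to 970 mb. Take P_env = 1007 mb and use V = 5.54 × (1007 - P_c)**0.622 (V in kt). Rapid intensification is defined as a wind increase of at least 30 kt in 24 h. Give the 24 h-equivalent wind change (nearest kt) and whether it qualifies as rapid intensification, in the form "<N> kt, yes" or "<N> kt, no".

18 kt, no

V₁: ΔP = 32, V ≈ 5.54 × 32^0.622 ≈ 47.83 kt.
V₂: ΔP = 37, V ≈ 5.54 × 37^0.622 ≈ 52.35 kt.
ΔV over 6 h = 4.52 kt → 24 h equivalent = 4.52 × 24/6 ≈ 18.08 kt.
18 kt < 30 kt ⇒ not rapid intensification.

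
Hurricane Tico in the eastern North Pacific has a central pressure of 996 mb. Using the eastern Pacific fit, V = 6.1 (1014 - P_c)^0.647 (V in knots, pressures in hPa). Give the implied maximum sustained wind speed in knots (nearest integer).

40 kt

ΔP = 1014 − 996 = 18 mb.
18^0.647 ≈ 6.489.
V ≈ 6.1 × 6.489 ≈ 39.6 kt.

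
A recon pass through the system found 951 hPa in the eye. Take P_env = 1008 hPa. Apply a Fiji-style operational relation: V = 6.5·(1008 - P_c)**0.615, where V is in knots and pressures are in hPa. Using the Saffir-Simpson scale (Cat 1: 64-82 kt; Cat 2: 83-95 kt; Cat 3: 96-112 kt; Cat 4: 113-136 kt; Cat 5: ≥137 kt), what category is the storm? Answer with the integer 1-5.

ΔP = 1008 − 951 = 57 hPa.
V ≈ 6.5 × 57^0.615 = 6.5 × 12.02 ≈ 78 kt.
78 kt falls in the Category 1 band.

1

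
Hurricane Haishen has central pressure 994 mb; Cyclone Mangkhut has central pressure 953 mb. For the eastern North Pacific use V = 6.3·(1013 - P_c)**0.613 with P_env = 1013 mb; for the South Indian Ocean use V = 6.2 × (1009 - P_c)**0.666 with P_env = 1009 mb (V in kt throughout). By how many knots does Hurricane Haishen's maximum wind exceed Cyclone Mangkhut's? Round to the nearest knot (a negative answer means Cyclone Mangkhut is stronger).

-52 kt

Hurricane Haishen: ΔP = 19; V ≈ 6.3 × 19^0.613 ≈ 38.30 kt.
Cyclone Mangkhut: ΔP = 56; V ≈ 6.2 × 56^0.666 ≈ 90.51 kt.
Difference ≈ 38.30 − 90.51 = -52.21 → -52 kt.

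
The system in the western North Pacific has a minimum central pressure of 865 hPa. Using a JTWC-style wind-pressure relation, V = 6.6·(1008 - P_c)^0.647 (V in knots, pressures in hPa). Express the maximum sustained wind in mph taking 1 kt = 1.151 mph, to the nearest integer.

188 mph

ΔP = 1008 − 865 = 143 hPa.
V ≈ 6.6 × 143^0.647 = 6.6 × 24.803 ≈ 163.699 kt.
163.699 × 1.151 ≈ 188.42 mph → 188 mph.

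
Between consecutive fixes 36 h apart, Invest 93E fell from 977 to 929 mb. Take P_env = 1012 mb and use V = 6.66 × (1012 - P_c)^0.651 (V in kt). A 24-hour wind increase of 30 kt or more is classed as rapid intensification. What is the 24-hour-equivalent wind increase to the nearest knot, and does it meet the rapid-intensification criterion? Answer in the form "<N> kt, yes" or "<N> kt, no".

34 kt, yes

V₁: ΔP = 35, V ≈ 6.66 × 35^0.651 ≈ 67.40 kt.
V₂: ΔP = 83, V ≈ 6.66 × 83^0.651 ≈ 118.25 kt.
ΔV over 36 h = 50.85 kt → 24 h equivalent = 50.85 × 24/36 ≈ 33.90 kt.
34 kt ≥ 30 kt ⇒ rapid intensification.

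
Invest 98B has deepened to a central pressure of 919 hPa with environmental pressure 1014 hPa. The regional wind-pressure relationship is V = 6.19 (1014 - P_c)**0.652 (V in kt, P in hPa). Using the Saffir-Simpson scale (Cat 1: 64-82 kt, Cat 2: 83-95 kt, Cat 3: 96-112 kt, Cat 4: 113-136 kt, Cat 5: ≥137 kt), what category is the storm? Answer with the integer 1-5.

4

ΔP = 1014 − 919 = 95 hPa.
V ≈ 6.19 × 95^0.652 = 6.19 × 19.47 ≈ 121 kt.
121 kt falls in the Category 4 band.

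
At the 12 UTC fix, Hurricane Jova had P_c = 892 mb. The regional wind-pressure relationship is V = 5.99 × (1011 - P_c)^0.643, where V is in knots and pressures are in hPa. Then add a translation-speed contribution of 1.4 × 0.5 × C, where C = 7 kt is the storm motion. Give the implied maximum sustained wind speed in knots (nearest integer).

134 kt

ΔP = 1011 − 892 = 119 mb.
119^0.643 ≈ 21.606.
V ≈ 5.99 × 21.606 ≈ 129.4 kt.
Translation term: 1.4 × 0.5 × 7 = 4.9 kt.
Corrected V ≈ 134.3 kt → 134 kt.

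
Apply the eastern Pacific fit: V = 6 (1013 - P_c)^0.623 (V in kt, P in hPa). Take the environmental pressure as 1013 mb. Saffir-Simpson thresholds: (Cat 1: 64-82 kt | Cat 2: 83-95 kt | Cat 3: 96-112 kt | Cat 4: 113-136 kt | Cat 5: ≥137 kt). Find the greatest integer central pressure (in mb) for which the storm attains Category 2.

Category 2 begins at V = 83 kt.
Required ΔP = (83/6)^(1/0.623) = 13.833^1.605 ≈ 67.82 mb.
P_c ≤ 1013 − 67.82 = 945.18, so the highest integer P_c is 945 mb.

945 mb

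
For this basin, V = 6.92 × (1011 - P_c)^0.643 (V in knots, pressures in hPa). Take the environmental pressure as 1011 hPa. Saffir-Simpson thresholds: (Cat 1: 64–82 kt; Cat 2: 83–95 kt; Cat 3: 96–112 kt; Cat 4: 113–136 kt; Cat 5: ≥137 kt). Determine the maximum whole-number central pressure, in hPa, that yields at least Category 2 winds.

Category 2 begins at V = 83 kt.
Required ΔP = (83/6.92)^(1/0.643) = 11.994^1.555 ≈ 47.65 hPa.
P_c ≤ 1011 − 47.65 = 963.35, so the highest integer P_c is 963 hPa.

963 hPa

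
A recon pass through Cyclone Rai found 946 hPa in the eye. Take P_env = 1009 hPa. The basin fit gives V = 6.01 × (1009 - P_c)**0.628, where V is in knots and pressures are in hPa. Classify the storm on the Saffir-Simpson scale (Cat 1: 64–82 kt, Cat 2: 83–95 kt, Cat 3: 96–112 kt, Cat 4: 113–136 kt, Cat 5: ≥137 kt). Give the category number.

1

ΔP = 1009 − 946 = 63 hPa.
V ≈ 6.01 × 63^0.628 = 6.01 × 13.49 ≈ 81 kt.
81 kt falls in the Category 1 band.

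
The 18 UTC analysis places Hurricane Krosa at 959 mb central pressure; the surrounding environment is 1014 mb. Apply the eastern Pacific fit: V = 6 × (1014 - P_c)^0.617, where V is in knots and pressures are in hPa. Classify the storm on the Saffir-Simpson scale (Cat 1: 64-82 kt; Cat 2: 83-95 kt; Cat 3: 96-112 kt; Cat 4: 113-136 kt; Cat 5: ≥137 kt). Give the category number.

1

ΔP = 1014 − 959 = 55 mb.
V ≈ 6 × 55^0.617 = 6 × 11.85 ≈ 71 kt.
71 kt falls in the Category 1 band.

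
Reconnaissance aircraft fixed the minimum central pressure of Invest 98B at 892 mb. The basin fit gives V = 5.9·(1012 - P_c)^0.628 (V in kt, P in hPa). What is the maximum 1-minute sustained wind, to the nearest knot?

ΔP = 1012 − 892 = 120 mb.
120^0.628 ≈ 20.217.
V ≈ 5.9 × 20.217 ≈ 119.3 kt.

119 kt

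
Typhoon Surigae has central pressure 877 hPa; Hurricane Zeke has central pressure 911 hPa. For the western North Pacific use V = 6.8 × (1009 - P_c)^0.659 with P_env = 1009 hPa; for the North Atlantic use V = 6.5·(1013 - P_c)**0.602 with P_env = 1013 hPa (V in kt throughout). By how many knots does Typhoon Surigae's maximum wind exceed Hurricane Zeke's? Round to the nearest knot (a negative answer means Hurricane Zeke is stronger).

Typhoon Surigae: ΔP = 132; V ≈ 6.8 × 132^0.659 ≈ 169.81 kt.
Hurricane Zeke: ΔP = 102; V ≈ 6.5 × 102^0.602 ≈ 105.22 kt.
Difference ≈ 169.81 − 105.22 = 64.59 → 65 kt.

65 kt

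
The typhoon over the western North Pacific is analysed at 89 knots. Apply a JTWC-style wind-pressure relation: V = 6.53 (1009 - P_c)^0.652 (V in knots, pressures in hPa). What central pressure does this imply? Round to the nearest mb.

ΔP = (V / 6.53)^(1/0.652) = (89/6.53)^1.534.
89/6.53 = 13.629; 13.629^1.534 ≈ 54.95 mb.
P_c = 1009 − 54.95 = 954.05 ≈ 954 mb.

954 mb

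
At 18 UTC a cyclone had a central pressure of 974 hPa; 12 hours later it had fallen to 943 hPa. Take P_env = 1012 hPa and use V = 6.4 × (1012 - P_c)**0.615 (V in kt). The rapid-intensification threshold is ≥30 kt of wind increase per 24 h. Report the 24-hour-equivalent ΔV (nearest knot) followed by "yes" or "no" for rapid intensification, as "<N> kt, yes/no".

53 kt, yes

V₁: ΔP = 38, V ≈ 6.4 × 38^0.615 ≈ 59.94 kt.
V₂: ΔP = 69, V ≈ 6.4 × 69^0.615 ≈ 86.51 kt.
ΔV over 12 h = 26.57 kt → 24 h equivalent = 26.57 × 24/12 ≈ 53.14 kt.
53 kt ≥ 30 kt ⇒ rapid intensification.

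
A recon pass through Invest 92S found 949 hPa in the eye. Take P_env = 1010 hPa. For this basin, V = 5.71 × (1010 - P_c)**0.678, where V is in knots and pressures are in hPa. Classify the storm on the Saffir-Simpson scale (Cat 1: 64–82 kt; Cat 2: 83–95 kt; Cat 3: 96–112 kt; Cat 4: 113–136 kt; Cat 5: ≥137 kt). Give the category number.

ΔP = 1010 − 949 = 61 hPa.
V ≈ 5.71 × 61^0.678 = 5.71 × 16.24 ≈ 93 kt.
93 kt falls in the Category 2 band.

2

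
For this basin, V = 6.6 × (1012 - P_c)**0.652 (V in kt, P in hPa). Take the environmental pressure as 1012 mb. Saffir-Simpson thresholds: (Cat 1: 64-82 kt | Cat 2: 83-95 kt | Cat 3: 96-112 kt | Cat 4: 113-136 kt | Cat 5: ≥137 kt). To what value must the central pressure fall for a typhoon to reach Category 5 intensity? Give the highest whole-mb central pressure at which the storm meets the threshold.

907 mb

Category 5 begins at V = 137 kt.
Required ΔP = (137/6.6)^(1/0.652) = 20.758^1.534 ≈ 104.76 mb.
P_c ≤ 1012 − 104.76 = 907.24, so the highest integer P_c is 907 mb.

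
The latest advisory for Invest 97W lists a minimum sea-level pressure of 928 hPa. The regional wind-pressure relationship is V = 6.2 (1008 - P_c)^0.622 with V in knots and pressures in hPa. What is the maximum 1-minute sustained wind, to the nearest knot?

ΔP = 1008 − 928 = 80 hPa.
80^0.622 ≈ 15.266.
V ≈ 6.2 × 15.266 ≈ 94.6 kt.

95 kt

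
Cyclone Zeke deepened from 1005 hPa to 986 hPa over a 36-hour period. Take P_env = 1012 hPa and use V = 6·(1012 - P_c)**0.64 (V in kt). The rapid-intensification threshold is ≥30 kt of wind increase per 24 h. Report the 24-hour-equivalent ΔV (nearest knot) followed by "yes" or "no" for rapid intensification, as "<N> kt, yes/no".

V₁: ΔP = 7, V ≈ 6 × 7^0.64 ≈ 20.85 kt.
V₂: ΔP = 26, V ≈ 6 × 26^0.64 ≈ 48.28 kt.
ΔV over 36 h = 27.43 kt → 24 h equivalent = 27.43 × 24/36 ≈ 18.29 kt.
18 kt < 30 kt ⇒ not rapid intensification.

18 kt, no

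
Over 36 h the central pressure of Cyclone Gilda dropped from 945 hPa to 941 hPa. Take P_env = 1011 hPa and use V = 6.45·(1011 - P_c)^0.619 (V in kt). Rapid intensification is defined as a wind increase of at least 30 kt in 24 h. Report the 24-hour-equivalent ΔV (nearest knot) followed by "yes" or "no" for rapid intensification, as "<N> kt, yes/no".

V₁: ΔP = 66, V ≈ 6.45 × 66^0.619 ≈ 86.27 kt.
V₂: ΔP = 70, V ≈ 6.45 × 70^0.619 ≈ 89.47 kt.
ΔV over 36 h = 3.20 kt → 24 h equivalent = 3.20 × 24/36 ≈ 2.13 kt.
2 kt < 30 kt ⇒ not rapid intensification.

2 kt, no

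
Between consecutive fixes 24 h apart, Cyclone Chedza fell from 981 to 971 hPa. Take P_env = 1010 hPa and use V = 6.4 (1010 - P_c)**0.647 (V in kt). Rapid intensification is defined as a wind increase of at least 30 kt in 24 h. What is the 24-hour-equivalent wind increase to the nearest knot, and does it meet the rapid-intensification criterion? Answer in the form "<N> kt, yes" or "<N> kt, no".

V₁: ΔP = 29, V ≈ 6.4 × 29^0.647 ≈ 56.54 kt.
V₂: ΔP = 39, V ≈ 6.4 × 39^0.647 ≈ 68.49 kt.
ΔV over 24 h = 11.95 kt → 24 h equivalent = 11.95 × 24/24 ≈ 11.95 kt.
12 kt < 30 kt ⇒ not rapid intensification.

12 kt, no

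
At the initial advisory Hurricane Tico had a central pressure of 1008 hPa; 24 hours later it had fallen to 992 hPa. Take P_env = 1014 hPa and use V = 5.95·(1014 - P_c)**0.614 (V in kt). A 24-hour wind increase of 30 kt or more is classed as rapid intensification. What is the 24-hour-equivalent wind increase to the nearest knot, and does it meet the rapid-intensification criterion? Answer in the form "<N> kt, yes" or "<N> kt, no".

22 kt, no

V₁: ΔP = 6, V ≈ 5.95 × 6^0.614 ≈ 17.88 kt.
V₂: ΔP = 22, V ≈ 5.95 × 22^0.614 ≈ 39.70 kt.
ΔV over 24 h = 21.82 kt → 24 h equivalent = 21.82 × 24/24 ≈ 21.82 kt.
22 kt < 30 kt ⇒ not rapid intensification.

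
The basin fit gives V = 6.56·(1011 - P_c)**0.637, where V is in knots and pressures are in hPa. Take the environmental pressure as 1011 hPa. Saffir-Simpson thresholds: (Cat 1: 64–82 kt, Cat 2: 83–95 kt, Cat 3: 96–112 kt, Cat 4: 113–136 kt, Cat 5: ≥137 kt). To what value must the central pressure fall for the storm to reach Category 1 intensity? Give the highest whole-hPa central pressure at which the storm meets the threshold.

975 hPa

Category 1 begins at V = 64 kt.
Required ΔP = (64/6.56)^(1/0.637) = 9.756^1.570 ≈ 35.73 hPa.
P_c ≤ 1011 − 35.73 = 975.27, so the highest integer P_c is 975 hPa.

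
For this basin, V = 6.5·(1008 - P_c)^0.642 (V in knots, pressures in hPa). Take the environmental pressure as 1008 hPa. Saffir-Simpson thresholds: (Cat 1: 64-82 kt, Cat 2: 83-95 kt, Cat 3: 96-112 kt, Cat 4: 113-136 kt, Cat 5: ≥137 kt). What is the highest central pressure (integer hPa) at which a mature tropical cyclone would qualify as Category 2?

955 hPa

Category 2 begins at V = 83 kt.
Required ΔP = (83/6.5)^(1/0.642) = 12.769^1.558 ≈ 52.84 hPa.
P_c ≤ 1008 − 52.84 = 955.16, so the highest integer P_c is 955 hPa.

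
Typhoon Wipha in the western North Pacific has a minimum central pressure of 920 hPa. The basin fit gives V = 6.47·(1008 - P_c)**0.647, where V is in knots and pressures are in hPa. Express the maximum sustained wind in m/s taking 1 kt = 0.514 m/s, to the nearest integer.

ΔP = 1008 − 920 = 88 hPa.
V ≈ 6.47 × 88^0.647 = 6.47 × 18.117 ≈ 117.215 kt.
117.215 × 0.514 ≈ 60.25 m/s → 60 m/s.

60 m/s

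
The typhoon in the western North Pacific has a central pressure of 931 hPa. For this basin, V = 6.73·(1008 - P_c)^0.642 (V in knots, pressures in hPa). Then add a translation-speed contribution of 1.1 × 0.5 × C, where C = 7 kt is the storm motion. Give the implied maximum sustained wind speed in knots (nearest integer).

ΔP = 1008 − 931 = 77 hPa.
77^0.642 ≈ 16.260.
V ≈ 6.73 × 16.260 ≈ 109.4 kt.
Translation term: 1.1 × 0.5 × 7 = 3.85 kt.
Corrected V ≈ 113.25 kt → 113 kt.

113 kt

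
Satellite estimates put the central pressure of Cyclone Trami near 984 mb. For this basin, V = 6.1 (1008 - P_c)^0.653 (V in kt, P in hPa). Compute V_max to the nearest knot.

ΔP = 1008 − 984 = 24 mb.
24^0.653 ≈ 7.967.
V ≈ 6.1 × 7.967 ≈ 48.6 kt.

49 kt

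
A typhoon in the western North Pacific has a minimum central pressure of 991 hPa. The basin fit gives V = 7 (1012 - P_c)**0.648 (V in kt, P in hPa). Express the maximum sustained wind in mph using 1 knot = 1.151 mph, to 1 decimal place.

57.9 mph

ΔP = 1012 − 991 = 21 hPa.
V ≈ 7 × 21^0.648 = 7 × 7.191 ≈ 50.338 kt.
50.338 × 1.151 ≈ 57.94 mph → 57.9 mph.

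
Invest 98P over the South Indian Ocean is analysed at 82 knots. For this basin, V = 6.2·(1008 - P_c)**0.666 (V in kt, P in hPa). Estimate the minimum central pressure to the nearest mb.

ΔP = (V / 6.2)^(1/0.666) = (82/6.2)^1.502.
82/6.2 = 13.226; 13.226^1.502 ≈ 48.29 mb.
P_c = 1008 − 48.29 = 959.71 ≈ 960 mb.

960 mb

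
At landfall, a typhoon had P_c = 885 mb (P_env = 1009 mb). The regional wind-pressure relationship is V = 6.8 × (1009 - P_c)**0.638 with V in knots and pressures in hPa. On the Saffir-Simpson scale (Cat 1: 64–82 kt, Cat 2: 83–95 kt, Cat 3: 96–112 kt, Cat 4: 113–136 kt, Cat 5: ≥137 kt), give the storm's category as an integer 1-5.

5

ΔP = 1009 − 885 = 124 mb.
V ≈ 6.8 × 124^0.638 = 6.8 × 21.66 ≈ 147 kt.
147 kt falls in the Category 5 band.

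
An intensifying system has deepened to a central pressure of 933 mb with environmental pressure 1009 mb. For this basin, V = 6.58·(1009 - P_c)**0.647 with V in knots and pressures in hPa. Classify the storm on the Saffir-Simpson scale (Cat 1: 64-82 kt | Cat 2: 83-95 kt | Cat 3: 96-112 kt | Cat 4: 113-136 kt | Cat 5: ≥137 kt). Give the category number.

3

ΔP = 1009 − 933 = 76 mb.
V ≈ 6.58 × 76^0.647 = 6.58 × 16.48 ≈ 108 kt.
108 kt falls in the Category 3 band.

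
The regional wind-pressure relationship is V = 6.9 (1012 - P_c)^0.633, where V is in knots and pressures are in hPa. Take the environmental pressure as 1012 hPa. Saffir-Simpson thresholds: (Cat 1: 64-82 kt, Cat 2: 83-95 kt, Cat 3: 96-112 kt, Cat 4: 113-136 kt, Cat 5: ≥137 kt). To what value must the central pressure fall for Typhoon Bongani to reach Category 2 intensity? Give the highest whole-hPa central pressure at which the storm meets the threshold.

961 hPa

Category 2 begins at V = 83 kt.
Required ΔP = (83/6.9)^(1/0.633) = 12.029^1.580 ≈ 50.88 hPa.
P_c ≤ 1012 − 50.88 = 961.12, so the highest integer P_c is 961 hPa.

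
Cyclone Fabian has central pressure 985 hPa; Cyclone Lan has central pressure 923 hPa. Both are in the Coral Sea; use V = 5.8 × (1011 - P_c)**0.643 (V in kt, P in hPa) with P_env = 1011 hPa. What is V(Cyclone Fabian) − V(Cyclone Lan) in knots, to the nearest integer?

-56 kt

Cyclone Fabian: ΔP = 26; V ≈ 5.8 × 26^0.643 ≈ 47.13 kt.
Cyclone Lan: ΔP = 88; V ≈ 5.8 × 88^0.643 ≈ 103.21 kt.
Difference ≈ 47.13 − 103.21 = -56.08 → -56 kt.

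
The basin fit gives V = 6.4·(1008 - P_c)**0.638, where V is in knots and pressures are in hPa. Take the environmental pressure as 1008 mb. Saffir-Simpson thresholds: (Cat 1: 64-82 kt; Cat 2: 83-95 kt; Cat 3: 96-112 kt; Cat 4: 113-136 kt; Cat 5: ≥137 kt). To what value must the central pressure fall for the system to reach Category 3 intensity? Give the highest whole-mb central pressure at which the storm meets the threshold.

Category 3 begins at V = 96 kt.
Required ΔP = (96/6.4)^(1/0.638) = 15.000^1.567 ≈ 69.73 mb.
P_c ≤ 1008 − 69.73 = 938.27, so the highest integer P_c is 938 mb.

938 mb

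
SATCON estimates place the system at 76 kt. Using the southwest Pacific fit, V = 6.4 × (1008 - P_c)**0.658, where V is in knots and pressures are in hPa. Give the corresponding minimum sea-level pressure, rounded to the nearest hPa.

965 hPa

ΔP = (V / 6.4)^(1/0.658) = (76/6.4)^1.520.
76/6.4 = 11.875; 11.875^1.520 ≈ 42.97 hPa.
P_c = 1008 − 42.97 = 965.03 ≈ 965 hPa.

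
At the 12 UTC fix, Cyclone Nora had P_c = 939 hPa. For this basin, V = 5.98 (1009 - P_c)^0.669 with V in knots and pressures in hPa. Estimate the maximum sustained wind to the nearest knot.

ΔP = 1009 − 939 = 70 hPa.
70^0.669 ≈ 17.154.
V ≈ 5.98 × 17.154 ≈ 102.6 kt.

103 kt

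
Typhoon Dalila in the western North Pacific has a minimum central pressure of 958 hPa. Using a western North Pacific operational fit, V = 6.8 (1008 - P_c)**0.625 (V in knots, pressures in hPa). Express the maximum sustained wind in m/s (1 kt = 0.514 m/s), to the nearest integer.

40 m/s

ΔP = 1008 − 958 = 50 hPa.
V ≈ 6.8 × 50^0.625 = 6.8 × 11.531 ≈ 78.409 kt.
78.409 × 0.514 ≈ 40.30 m/s → 40 m/s.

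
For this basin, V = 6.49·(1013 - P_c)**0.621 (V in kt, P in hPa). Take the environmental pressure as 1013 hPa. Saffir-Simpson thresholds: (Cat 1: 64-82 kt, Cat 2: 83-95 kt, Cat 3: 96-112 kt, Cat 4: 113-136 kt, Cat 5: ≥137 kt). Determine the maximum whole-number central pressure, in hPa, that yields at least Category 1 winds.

973 hPa

Category 1 begins at V = 64 kt.
Required ΔP = (64/6.49)^(1/0.621) = 9.861^1.610 ≈ 39.86 hPa.
P_c ≤ 1013 − 39.86 = 973.14, so the highest integer P_c is 973 hPa.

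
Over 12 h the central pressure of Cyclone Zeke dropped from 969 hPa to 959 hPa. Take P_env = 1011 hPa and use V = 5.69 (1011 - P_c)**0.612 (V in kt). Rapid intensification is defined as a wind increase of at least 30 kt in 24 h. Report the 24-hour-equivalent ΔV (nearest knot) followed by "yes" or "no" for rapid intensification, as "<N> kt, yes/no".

16 kt, no

V₁: ΔP = 42, V ≈ 5.69 × 42^0.612 ≈ 56.05 kt.
V₂: ΔP = 52, V ≈ 5.69 × 52^0.612 ≈ 63.87 kt.
ΔV over 12 h = 7.82 kt → 24 h equivalent = 7.82 × 24/12 ≈ 15.64 kt.
16 kt < 30 kt ⇒ not rapid intensification.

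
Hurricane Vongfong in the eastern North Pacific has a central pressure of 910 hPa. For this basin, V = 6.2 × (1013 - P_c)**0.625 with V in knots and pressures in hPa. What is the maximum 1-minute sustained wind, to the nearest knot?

ΔP = 1013 − 910 = 103 hPa.
103^0.625 ≈ 18.114.
V ≈ 6.2 × 18.114 ≈ 112.3 kt.

112 kt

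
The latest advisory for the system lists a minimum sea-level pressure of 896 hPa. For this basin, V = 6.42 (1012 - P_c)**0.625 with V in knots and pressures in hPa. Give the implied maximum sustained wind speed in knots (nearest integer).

125 kt

ΔP = 1012 − 896 = 116 hPa.
116^0.625 ≈ 19.511.
V ≈ 6.42 × 19.511 ≈ 125.3 kt.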